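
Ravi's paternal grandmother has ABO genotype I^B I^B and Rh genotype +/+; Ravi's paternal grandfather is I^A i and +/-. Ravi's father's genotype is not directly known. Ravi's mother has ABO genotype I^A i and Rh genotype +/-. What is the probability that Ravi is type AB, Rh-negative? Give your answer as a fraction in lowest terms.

1/32

Ravi's father's ABO genotype from I^B I^B × I^A i: 1/2 I^A I^B, 1/2 I^B i.
Crossing each possibility with the mother I^A i and summing P(type AB): 1/2·1/4 + 1/2·1/4 = 1/4.
Similarly for Rh via the father's Rh distribution: P(Rh-) = 1/8.
Independent loci: 1/4 × 1/8 = 1/32.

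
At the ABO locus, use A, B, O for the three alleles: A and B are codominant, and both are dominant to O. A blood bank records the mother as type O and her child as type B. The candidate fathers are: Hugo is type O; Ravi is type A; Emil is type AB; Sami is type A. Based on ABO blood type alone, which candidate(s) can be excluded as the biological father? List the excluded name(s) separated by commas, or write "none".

A candidate is excluded only if no genotype consistent with his phenotype could produce a type B child with a type O mother.
Hugo (type O): no genotype consistent with that phenotype can produce a type-B child with a type-O mother.
Ravi (type A): no genotype consistent with that phenotype can produce a type-B child with a type-O mother.
Sami (type A): no genotype consistent with that phenotype can produce a type-B child with a type-O mother.

Hugo, Ravi, Sami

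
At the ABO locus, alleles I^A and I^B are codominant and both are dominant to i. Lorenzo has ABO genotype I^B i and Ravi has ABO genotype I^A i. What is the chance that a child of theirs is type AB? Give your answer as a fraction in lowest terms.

ABO cross I^B i × I^A i → offspring phenotypes: 1/4 O, 1/4 A, 1/4 B, 1/4 AB.
So P(type AB) = 1/4.

1/4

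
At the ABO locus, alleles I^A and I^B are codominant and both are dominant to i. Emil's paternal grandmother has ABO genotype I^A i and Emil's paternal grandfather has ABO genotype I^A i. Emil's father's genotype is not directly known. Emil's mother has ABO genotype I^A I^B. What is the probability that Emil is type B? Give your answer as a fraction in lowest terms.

Emil's father's ABO genotype from I^A i × I^A i: 1/4 I^A I^A, 1/2 I^A i, 1/4 i i.
Crossing each possibility with the mother I^A I^B and summing P(type B): 1/4·0 + 1/2·1/4 + 1/4·1/2 = 1/4.

1/4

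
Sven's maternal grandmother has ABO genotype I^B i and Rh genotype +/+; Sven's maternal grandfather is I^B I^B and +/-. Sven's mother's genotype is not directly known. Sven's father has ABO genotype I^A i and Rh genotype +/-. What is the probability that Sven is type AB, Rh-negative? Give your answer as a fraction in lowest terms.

Sven's mother's ABO genotype from I^B i × I^B I^B: 1/2 I^B I^B, 1/2 I^B i.
Crossing each possibility with the father I^A i and summing P(type AB): 1/2·1/2 + 1/2·1/4 = 3/8.
Similarly for Rh via the mother's Rh distribution: P(Rh-) = 1/8.
Independent loci: 3/8 × 1/8 = 3/64.

3/64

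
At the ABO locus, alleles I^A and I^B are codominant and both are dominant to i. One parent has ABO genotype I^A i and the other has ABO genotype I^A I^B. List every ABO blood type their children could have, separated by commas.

A, B, AB

Gametes from I^A i × I^A I^B give offspring ABO genotypes I^A I^A, I^A I^B, I^A i, I^B i, i.e. phenotypes A, B, AB.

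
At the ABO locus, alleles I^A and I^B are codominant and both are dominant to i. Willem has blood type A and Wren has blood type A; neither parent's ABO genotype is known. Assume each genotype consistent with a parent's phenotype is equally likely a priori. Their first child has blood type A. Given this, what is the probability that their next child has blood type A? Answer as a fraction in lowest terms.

19/20

Possible genotypes: Willem ∈ {I^A I^A, I^A i}; Wren ∈ {I^A I^A, I^A i}.
Weight each parental genotype pair by prior × P(type-A child):
  I^A I^A × I^A I^A: posterior weight 4/15; P(next child type A) = 1.
  I^A I^A × I^A i: posterior weight 4/15; P(next child type A) = 1.
  I^A i × I^A I^A: posterior weight 4/15; P(next child type A) = 1.
  I^A i × I^A i: posterior weight 1/5; P(next child type A) = 3/4.
Weighted sum = 19/20.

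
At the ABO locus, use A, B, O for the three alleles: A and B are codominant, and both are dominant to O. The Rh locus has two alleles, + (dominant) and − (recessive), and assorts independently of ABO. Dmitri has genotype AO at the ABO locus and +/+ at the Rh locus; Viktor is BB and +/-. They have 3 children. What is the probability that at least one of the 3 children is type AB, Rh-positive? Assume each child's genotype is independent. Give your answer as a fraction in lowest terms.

7/8

ABO cross AO × BB → 1/2 B, 1/2 AB.
Rh cross +/+ × +/- → 1 Rh+; so P(type AB, Rh-positive) = 1/2 × 1 = 1/2 per child.
P(none) = (1/2)^3 = 1/8; P(at least one) = 1 − 1/8 = 7/8.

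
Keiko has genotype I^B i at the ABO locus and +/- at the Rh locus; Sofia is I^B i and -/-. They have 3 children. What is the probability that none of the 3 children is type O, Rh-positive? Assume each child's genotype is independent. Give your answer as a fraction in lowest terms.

343/512

ABO cross I^B i × I^B i → 1/4 O, 3/4 B.
Rh cross +/- × -/- → 1/2 Rh+, 1/2 Rh-; so P(type O, Rh-positive) = 1/4 × 1/2 = 1/8 per child.
P(not type O, Rh-positive) = 7/8 for one child; (7/8)^3 = 343/512.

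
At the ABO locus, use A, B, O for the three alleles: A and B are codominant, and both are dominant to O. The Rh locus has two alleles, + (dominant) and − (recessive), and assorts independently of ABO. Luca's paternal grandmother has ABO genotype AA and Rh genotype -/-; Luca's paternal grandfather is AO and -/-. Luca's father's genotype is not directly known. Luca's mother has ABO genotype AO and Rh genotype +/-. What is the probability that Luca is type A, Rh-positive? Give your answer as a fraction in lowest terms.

7/16

Luca's father's ABO genotype from AA × AO: 1/2 AA, 1/2 AO.
Crossing each possibility with the mother AO and summing P(type A): 1/2·1 + 1/2·3/4 = 7/8.
Similarly for Rh via the father's Rh distribution: P(Rh+) = 1/2.
Independent loci: 7/8 × 1/2 = 7/16.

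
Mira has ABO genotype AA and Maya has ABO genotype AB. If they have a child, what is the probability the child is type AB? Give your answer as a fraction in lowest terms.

ABO cross AA × AB → offspring phenotypes: 1/2 A, 1/2 AB.
So P(type AB) = 1/2.

1/2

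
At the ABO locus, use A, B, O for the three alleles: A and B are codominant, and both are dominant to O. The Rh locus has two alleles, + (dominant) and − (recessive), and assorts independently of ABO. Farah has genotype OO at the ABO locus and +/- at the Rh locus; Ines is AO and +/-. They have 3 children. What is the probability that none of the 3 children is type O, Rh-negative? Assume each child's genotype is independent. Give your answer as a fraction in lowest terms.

343/512

ABO cross OO × AO → 1/2 O, 1/2 A.
Rh cross +/- × +/- → 3/4 Rh+, 1/4 Rh-; so P(type O, Rh-negative) = 1/2 × 1/4 = 1/8 per child.
P(not type O, Rh-negative) = 7/8 for one child; (7/8)^3 = 343/512.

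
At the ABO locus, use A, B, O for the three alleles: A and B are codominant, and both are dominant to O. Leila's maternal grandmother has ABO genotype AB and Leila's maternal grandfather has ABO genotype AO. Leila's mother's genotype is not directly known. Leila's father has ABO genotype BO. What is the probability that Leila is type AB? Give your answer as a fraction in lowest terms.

1/4

Leila's mother's ABO genotype from AB × AO: 1/4 AA, 1/4 AB, 1/4 AO, 1/4 BO.
Crossing each possibility with the father BO and summing P(type AB): 1/4·1/2 + 1/4·1/4 + 1/4·1/4 + 1/4·0 = 1/4.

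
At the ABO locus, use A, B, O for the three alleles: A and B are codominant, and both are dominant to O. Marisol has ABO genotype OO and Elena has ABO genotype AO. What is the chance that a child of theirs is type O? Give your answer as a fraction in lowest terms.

1/2

ABO cross OO × AO → offspring phenotypes: 1/2 O, 1/2 A.
So P(type O) = 1/2.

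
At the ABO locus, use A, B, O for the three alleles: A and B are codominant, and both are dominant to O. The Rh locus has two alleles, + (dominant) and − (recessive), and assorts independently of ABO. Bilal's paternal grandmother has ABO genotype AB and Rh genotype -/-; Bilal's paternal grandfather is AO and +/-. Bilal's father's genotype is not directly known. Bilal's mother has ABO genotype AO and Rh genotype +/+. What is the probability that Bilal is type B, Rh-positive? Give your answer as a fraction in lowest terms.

1/8

Bilal's father's ABO genotype from AB × AO: 1/4 AA, 1/4 AB, 1/4 AO, 1/4 BO.
Crossing each possibility with the mother AO and summing P(type B): 1/4·0 + 1/4·1/4 + 1/4·0 + 1/4·1/4 = 1/8.
Similarly for Rh via the father's Rh distribution: P(Rh+) = 1.
Independent loci: 1/8 × 1 = 1/8.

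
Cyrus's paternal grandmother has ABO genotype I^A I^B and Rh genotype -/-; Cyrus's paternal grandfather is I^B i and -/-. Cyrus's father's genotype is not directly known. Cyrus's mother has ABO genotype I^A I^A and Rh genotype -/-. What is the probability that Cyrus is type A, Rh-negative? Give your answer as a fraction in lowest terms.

1/2

Cyrus's father's ABO genotype from I^A I^B × I^B i: 1/4 I^A I^B, 1/4 I^A i, 1/4 I^B I^B, 1/4 I^B i.
Crossing each possibility with the mother I^A I^A and summing P(type A): 1/4·1/2 + 1/4·1 + 1/4·0 + 1/4·1/2 = 1/2.
Similarly for Rh via the father's Rh distribution: P(Rh-) = 1.
Independent loci: 1/2 × 1 = 1/2.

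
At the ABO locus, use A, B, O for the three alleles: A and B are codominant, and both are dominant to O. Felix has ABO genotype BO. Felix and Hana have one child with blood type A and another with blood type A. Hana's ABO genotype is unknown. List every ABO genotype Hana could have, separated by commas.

AA, AB, AO

For each candidate genotype of Hana, check whether crossing it with BO can produce every observed child phenotype.
  AA → possible child types {A, AB} ✓
  AB → possible child types {A, B, AB} ✓
  AO → possible child types {O, A, B, AB} ✓
  BB → possible child types {B} ✗
  BO → possible child types {O, B} ✗
  OO → possible child types {O, B} ✗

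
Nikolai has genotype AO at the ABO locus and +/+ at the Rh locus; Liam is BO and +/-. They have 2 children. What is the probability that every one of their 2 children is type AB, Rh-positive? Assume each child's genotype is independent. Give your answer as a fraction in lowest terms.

ABO cross AO × BO → 1/4 O, 1/4 A, 1/4 B, 1/4 AB.
Rh cross +/+ × +/- → 1 Rh+; so P(type AB, Rh-positive) = 1/4 × 1 = 1/4 per child.
All 2 independent: (1/4)^2 = 1/16.

1/16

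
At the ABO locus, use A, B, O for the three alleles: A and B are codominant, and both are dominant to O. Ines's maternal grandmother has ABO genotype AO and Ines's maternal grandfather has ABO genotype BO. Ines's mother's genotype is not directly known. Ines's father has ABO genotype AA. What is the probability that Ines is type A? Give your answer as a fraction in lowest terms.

3/4

Ines's mother's ABO genotype from AO × BO: 1/4 AB, 1/4 AO, 1/4 BO, 1/4 OO.
Crossing each possibility with the father AA and summing P(type A): 1/4·1/2 + 1/4·1 + 1/4·1/2 + 1/4·1 = 3/4.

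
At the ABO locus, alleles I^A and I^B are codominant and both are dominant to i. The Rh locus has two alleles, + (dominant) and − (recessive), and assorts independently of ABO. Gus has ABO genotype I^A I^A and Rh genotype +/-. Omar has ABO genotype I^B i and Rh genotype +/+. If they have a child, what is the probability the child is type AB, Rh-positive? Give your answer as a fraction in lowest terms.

ABO cross I^A I^A × I^B i → offspring phenotypes: 1/2 A, 1/2 AB.
Rh cross +/- × +/+ → 1 Rh+.
Independent loci: P(type AB, Rh-positive) = 1/2 × 1 = 1/2.

1/2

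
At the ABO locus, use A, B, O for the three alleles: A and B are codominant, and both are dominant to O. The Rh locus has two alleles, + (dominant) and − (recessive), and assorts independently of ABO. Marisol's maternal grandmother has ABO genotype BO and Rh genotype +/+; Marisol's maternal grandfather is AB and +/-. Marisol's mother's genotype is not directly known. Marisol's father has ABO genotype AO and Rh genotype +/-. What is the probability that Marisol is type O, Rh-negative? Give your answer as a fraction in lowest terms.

1/64

Marisol's mother's ABO genotype from BO × AB: 1/4 AB, 1/4 AO, 1/4 BB, 1/4 BO.
Crossing each possibility with the father AO and summing P(type O): 1/4·0 + 1/4·1/4 + 1/4·0 + 1/4·1/4 = 1/8.
Similarly for Rh via the mother's Rh distribution: P(Rh-) = 1/8.
Independent loci: 1/8 × 1/8 = 1/64.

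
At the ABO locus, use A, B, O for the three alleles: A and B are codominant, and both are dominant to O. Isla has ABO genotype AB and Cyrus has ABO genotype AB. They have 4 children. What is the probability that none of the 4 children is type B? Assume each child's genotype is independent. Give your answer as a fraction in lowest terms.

81/256

ABO cross AB × AB → 1/4 A, 1/4 B, 1/2 AB.
So P(type B) = 1/4 per child.
P(not type B) = 3/4 for one child; (3/4)^4 = 81/256.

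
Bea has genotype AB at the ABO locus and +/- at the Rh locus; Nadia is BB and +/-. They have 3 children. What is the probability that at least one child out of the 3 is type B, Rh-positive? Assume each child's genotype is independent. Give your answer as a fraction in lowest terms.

ABO cross AB × BB → 1/2 B, 1/2 AB.
Rh cross +/- × +/- → 3/4 Rh+, 1/4 Rh-; so P(type B, Rh-positive) = 1/2 × 3/4 = 3/8 per child.
P(none) = (5/8)^3 = 125/512; P(at least one) = 1 − 125/512 = 387/512.

387/512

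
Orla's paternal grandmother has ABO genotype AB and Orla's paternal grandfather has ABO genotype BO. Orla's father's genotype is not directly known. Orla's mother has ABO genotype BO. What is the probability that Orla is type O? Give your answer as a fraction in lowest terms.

Orla's father's ABO genotype from AB × BO: 1/4 AB, 1/4 AO, 1/4 BB, 1/4 BO.
Crossing each possibility with the mother BO and summing P(type O): 1/4·0 + 1/4·1/4 + 1/4·0 + 1/4·1/4 = 1/8.

1/8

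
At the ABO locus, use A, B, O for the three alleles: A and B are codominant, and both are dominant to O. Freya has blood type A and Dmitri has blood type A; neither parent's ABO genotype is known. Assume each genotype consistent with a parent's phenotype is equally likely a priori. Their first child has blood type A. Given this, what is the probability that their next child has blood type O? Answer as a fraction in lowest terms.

Possible genotypes: Freya ∈ {AA, AO}; Dmitri ∈ {AA, AO}.
Weight each parental genotype pair by prior × P(type-A child):
  AA × AA: posterior weight 4/15; P(next child type O) = 0.
  AA × AO: posterior weight 4/15; P(next child type O) = 0.
  AO × AA: posterior weight 4/15; P(next child type O) = 0.
  AO × AO: posterior weight 1/5; P(next child type O) = 1/4.
Weighted sum = 1/20.

1/20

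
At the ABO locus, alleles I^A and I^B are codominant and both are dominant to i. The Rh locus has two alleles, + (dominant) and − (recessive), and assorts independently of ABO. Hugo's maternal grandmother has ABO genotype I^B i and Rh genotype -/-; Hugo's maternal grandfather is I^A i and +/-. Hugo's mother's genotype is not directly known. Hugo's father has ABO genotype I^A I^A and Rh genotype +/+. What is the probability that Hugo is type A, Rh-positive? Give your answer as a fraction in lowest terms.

3/4

Hugo's mother's ABO genotype from I^B i × I^A i: 1/4 I^A I^B, 1/4 I^A i, 1/4 I^B i, 1/4 i i.
Crossing each possibility with the father I^A I^A and summing P(type A): 1/4·1/2 + 1/4·1 + 1/4·1/2 + 1/4·1 = 3/4.
Similarly for Rh via the mother's Rh distribution: P(Rh+) = 1.
Independent loci: 3/4 × 1 = 3/4.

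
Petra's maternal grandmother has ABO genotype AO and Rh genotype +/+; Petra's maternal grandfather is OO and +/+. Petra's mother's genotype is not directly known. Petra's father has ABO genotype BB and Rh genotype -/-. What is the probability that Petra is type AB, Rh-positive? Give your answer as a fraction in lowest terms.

1/4

Petra's mother's ABO genotype from AO × OO: 1/2 AO, 1/2 OO.
Crossing each possibility with the father BB and summing P(type AB): 1/2·1/2 + 1/2·0 = 1/4.
Similarly for Rh via the mother's Rh distribution: P(Rh+) = 1.
Independent loci: 1/4 × 1 = 1/4.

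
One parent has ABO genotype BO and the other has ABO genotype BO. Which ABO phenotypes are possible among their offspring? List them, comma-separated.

O, B

Gametes from BO × BO give offspring ABO genotypes BB, BO, OO, i.e. phenotypes O, B.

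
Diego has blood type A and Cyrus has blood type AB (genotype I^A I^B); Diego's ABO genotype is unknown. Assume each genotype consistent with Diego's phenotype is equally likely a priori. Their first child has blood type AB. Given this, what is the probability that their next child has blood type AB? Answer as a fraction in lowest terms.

5/12

Possible genotypes: Diego ∈ {I^A I^A, I^A i}; Cyrus ∈ {I^A I^B}.
Weight each parental genotype pair by prior × P(type-AB child):
  I^A I^A × I^A I^B: posterior weight 2/3; P(next child type AB) = 1/2.
  I^A i × I^A I^B: posterior weight 1/3; P(next child type AB) = 1/4.
Weighted sum = 5/12.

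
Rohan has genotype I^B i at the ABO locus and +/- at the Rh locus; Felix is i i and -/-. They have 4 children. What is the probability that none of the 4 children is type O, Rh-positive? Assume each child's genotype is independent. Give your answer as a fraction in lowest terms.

81/256

ABO cross I^B i × i i → 1/2 O, 1/2 B.
Rh cross +/- × -/- → 1/2 Rh+, 1/2 Rh-; so P(type O, Rh-positive) = 1/2 × 1/2 = 1/4 per child.
P(not type O, Rh-positive) = 3/4 for one child; (3/4)^4 = 81/256.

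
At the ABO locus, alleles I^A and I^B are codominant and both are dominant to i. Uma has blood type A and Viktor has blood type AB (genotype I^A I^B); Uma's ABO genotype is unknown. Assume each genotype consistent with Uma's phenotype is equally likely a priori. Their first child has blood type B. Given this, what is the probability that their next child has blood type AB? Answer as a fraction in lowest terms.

Possible genotypes: Uma ∈ {I^A I^A, I^A i}; Viktor ∈ {I^A I^B}.
Weight each parental genotype pair by prior × P(type-B child):
  I^A i × I^A I^B: posterior weight 1; P(next child type AB) = 1/4.
Weighted sum = 1/4.

1/4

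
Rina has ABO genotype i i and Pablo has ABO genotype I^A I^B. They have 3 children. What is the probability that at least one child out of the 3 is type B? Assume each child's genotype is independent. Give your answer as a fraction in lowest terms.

7/8

ABO cross i i × I^A I^B → 1/2 A, 1/2 B.
So P(type B) = 1/2 per child.
P(none) = (1/2)^3 = 1/8; P(at least one) = 1 − 1/8 = 7/8.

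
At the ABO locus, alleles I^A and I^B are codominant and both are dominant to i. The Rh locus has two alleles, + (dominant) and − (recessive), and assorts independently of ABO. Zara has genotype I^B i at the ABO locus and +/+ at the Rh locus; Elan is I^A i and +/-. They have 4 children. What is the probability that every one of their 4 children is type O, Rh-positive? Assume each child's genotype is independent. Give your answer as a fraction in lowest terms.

ABO cross I^B i × I^A i → 1/4 O, 1/4 A, 1/4 B, 1/4 AB.
Rh cross +/+ × +/- → 1 Rh+; so P(type O, Rh-positive) = 1/4 × 1 = 1/4 per child.
All 4 independent: (1/4)^4 = 1/256.

1/256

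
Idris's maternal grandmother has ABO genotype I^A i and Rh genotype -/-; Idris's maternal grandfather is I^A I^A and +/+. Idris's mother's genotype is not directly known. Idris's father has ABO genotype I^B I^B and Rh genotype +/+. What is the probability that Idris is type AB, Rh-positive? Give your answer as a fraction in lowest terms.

Idris's mother's ABO genotype from I^A i × I^A I^A: 1/2 I^A I^A, 1/2 I^A i.
Crossing each possibility with the father I^B I^B and summing P(type AB): 1/2·1 + 1/2·1/2 = 3/4.
Similarly for Rh via the mother's Rh distribution: P(Rh+) = 1.
Independent loci: 3/4 × 1 = 3/4.

3/4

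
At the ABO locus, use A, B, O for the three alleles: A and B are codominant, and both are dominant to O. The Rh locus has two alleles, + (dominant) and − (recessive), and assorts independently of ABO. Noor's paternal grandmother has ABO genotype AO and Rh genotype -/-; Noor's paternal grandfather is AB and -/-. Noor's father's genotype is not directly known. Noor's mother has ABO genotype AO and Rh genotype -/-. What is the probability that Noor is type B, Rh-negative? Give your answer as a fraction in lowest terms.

1/8

Noor's father's ABO genotype from AO × AB: 1/4 AA, 1/4 AB, 1/4 AO, 1/4 BO.
Crossing each possibility with the mother AO and summing P(type B): 1/4·0 + 1/4·1/4 + 1/4·0 + 1/4·1/4 = 1/8.
Similarly for Rh via the father's Rh distribution: P(Rh-) = 1.
Independent loci: 1/8 × 1 = 1/8.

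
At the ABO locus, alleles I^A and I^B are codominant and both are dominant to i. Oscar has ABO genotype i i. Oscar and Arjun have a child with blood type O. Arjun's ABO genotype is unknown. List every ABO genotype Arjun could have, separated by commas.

I^A i, I^B i, i i

For each candidate genotype of Arjun, check whether crossing it with i i can produce every observed child phenotype.
  I^A I^A → possible child types {A} ✗
  I^A I^B → possible child types {A, B} ✗
  I^A i → possible child types {O, A} ✓
  I^B I^B → possible child types {B} ✗
  I^B i → possible child types {O, B} ✓
  i i → possible child types {O} ✓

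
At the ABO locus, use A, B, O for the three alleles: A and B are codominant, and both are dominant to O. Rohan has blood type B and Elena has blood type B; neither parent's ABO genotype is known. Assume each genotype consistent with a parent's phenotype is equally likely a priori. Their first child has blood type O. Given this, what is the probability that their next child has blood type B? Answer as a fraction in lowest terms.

Possible genotypes: Rohan ∈ {BB, BO}; Elena ∈ {BB, BO}.
Weight each parental genotype pair by prior × P(type-O child):
  BO × BO: posterior weight 1; P(next child type B) = 3/4.
Weighted sum = 3/4.

3/4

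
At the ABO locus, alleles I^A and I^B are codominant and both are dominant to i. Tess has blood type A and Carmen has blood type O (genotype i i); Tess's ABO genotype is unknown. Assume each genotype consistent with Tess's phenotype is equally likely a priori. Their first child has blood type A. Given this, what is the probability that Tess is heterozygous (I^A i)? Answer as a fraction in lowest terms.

Possible genotypes: Tess ∈ {I^A I^A, I^A i}; Carmen ∈ {i i}.
Weight each parental genotype pair by prior × P(type-A child):
  I^A I^A × i i: posterior weight 2/3.
  I^A i × i i: posterior weight 1/3.
Sum the posterior weight over pairs where Tess is I^A i: 1/3.

1/3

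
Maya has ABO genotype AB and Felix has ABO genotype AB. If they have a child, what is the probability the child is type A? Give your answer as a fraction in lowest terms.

1/4

ABO cross AB × AB → offspring phenotypes: 1/4 A, 1/4 B, 1/2 AB.
So P(type A) = 1/4.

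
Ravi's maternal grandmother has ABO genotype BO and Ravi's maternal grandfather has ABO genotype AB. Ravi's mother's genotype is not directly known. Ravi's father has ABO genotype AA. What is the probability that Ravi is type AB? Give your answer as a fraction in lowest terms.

Ravi's mother's ABO genotype from BO × AB: 1/4 AB, 1/4 AO, 1/4 BB, 1/4 BO.
Crossing each possibility with the father AA and summing P(type AB): 1/4·1/2 + 1/4·0 + 1/4·1 + 1/4·1/2 = 1/2.

1/2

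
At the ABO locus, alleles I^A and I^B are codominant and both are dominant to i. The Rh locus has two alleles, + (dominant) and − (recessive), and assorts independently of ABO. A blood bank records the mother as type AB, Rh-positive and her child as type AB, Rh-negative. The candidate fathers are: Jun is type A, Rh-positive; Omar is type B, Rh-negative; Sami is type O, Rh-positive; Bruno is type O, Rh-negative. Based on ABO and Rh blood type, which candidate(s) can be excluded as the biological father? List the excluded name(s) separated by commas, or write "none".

Sami, Bruno

A candidate is excluded only if no genotype consistent with his phenotype could produce a type AB, Rh-negative child with a type AB, Rh-positive mother.
Sami (type O, Rh+): no genotype consistent with that phenotype can produce a type-AB Rh- child with a type-AB mother.
Bruno (type O, Rh-): no genotype consistent with that phenotype can produce a type-AB Rh- child with a type-AB mother.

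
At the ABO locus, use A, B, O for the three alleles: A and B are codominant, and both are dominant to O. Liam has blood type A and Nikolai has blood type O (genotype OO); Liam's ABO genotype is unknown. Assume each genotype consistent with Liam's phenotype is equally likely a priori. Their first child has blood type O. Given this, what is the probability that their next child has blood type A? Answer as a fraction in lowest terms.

Possible genotypes: Liam ∈ {AA, AO}; Nikolai ∈ {OO}.
Weight each parental genotype pair by prior × P(type-O child):
  AO × OO: posterior weight 1; P(next child type A) = 1/2.
Weighted sum = 1/2.

1/2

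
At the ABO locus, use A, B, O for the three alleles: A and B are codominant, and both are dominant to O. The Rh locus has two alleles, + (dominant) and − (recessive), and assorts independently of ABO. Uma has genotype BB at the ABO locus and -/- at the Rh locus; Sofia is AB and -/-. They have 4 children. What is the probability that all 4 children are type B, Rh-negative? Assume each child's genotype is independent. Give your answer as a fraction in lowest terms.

1/16

ABO cross BB × AB → 1/2 B, 1/2 AB.
Rh cross -/- × -/- → 1 Rh-; so P(type B, Rh-negative) = 1/2 × 1 = 1/2 per child.
All 4 independent: (1/2)^4 = 1/16.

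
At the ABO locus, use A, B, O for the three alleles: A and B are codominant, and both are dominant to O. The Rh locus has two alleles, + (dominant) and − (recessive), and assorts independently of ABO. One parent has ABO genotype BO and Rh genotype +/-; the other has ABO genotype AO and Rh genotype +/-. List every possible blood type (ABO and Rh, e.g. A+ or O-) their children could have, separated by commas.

O+, O-, A+, A-, B+, B-, AB+, AB-

Gametes from BO × AO give offspring ABO genotypes AB, AO, BO, OO, i.e. phenotypes O, A, B, AB.
Rh cross +/- × +/- → phenotypes Rh+, Rh-.
Combining independently: O+, O-, A+, A-, B+, B-, AB+, AB-.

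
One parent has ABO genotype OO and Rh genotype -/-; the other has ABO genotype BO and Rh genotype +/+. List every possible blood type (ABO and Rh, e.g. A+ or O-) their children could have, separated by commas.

O+, B+

Gametes from OO × BO give offspring ABO genotypes BO, OO, i.e. phenotypes O, B.
Rh cross -/- × +/+ → phenotypes Rh+.
Combining independently: O+, B+.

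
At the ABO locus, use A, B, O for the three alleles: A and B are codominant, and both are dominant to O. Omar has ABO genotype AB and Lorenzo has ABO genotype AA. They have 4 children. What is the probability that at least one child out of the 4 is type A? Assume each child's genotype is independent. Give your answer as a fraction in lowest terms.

15/16

ABO cross AB × AA → 1/2 A, 1/2 AB.
So P(type A) = 1/2 per child.
P(none) = (1/2)^4 = 1/16; P(at least one) = 1 − 1/16 = 15/16.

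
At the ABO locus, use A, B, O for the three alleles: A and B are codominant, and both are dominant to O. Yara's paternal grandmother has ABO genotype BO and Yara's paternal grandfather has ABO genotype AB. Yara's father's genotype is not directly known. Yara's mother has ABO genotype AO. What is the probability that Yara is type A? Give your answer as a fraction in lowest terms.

Yara's father's ABO genotype from BO × AB: 1/4 AB, 1/4 AO, 1/4 BB, 1/4 BO.
Crossing each possibility with the mother AO and summing P(type A): 1/4·1/2 + 1/4·3/4 + 1/4·0 + 1/4·1/4 = 3/8.

3/8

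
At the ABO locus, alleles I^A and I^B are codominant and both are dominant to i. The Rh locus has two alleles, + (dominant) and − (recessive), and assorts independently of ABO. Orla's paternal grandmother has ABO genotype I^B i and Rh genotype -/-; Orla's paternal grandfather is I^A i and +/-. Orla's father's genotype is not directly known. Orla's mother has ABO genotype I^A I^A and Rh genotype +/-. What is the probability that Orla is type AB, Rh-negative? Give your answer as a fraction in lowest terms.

Orla's father's ABO genotype from I^B i × I^A i: 1/4 I^A I^B, 1/4 I^A i, 1/4 I^B i, 1/4 i i.
Crossing each possibility with the mother I^A I^A and summing P(type AB): 1/4·1/2 + 1/4·0 + 1/4·1/2 + 1/4·0 = 1/4.
Similarly for Rh via the father's Rh distribution: P(Rh-) = 3/8.
Independent loci: 1/4 × 3/8 = 3/32.

3/32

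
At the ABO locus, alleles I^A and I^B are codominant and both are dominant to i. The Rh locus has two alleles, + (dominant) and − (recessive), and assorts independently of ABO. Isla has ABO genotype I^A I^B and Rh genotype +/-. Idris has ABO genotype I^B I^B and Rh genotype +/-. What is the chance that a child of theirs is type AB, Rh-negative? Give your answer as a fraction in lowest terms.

1/8

ABO cross I^A I^B × I^B I^B → offspring phenotypes: 1/2 B, 1/2 AB.
Rh cross +/- × +/- → 3/4 Rh+, 1/4 Rh-.
Independent loci: P(type AB, Rh-negative) = 1/2 × 1/4 = 1/8.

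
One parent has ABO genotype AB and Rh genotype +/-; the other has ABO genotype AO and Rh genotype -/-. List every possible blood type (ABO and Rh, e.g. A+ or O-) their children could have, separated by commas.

A+, A-, B+, B-, AB+, AB-

Gametes from AB × AO give offspring ABO genotypes AA, AB, AO, BO, i.e. phenotypes A, B, AB.
Rh cross +/- × -/- → phenotypes Rh+, Rh-.
Combining independently: A+, A-, B+, B-, AB+, AB-.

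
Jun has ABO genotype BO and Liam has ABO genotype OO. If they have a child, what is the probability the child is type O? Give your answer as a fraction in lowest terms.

ABO cross BO × OO → offspring phenotypes: 1/2 O, 1/2 B.
So P(type O) = 1/2.

1/2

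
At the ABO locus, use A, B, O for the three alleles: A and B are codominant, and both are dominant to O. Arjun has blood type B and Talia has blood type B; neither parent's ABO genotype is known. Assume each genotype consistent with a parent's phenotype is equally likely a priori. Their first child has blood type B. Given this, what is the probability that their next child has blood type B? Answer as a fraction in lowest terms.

19/20

Possible genotypes: Arjun ∈ {BB, BO}; Talia ∈ {BB, BO}.
Weight each parental genotype pair by prior × P(type-B child):
  BB × BB: posterior weight 4/15; P(next child type B) = 1.
  BB × BO: posterior weight 4/15; P(next child type B) = 1.
  BO × BB: posterior weight 4/15; P(next child type B) = 1.
  BO × BO: posterior weight 1/5; P(next child type B) = 3/4.
Weighted sum = 19/20.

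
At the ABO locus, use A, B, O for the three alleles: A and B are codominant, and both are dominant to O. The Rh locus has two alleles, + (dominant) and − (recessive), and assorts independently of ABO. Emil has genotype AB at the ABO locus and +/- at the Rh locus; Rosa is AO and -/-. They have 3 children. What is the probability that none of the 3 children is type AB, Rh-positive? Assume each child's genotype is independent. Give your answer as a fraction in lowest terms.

ABO cross AB × AO → 1/2 A, 1/4 B, 1/4 AB.
Rh cross +/- × -/- → 1/2 Rh+, 1/2 Rh-; so P(type AB, Rh-positive) = 1/4 × 1/2 = 1/8 per child.
P(not type AB, Rh-positive) = 7/8 for one child; (7/8)^3 = 343/512.

343/512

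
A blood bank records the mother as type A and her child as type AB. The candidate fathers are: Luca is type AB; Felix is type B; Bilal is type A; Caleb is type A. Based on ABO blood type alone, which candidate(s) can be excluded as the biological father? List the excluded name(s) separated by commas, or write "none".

A candidate is excluded only if no genotype consistent with his phenotype could produce a type AB child with a type A mother.
Bilal (type A): no genotype consistent with that phenotype can produce a type-AB child with a type-A mother.
Caleb (type A): no genotype consistent with that phenotype can produce a type-AB child with a type-A mother.

Bilal, Caleb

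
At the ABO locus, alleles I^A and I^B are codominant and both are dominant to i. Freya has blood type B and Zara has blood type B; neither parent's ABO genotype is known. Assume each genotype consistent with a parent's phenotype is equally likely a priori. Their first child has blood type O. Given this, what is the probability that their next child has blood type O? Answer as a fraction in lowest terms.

1/4

Possible genotypes: Freya ∈ {I^B I^B, I^B i}; Zara ∈ {I^B I^B, I^B i}.
Weight each parental genotype pair by prior × P(type-O child):
  I^B i × I^B i: posterior weight 1; P(next child type O) = 1/4.
Weighted sum = 1/4.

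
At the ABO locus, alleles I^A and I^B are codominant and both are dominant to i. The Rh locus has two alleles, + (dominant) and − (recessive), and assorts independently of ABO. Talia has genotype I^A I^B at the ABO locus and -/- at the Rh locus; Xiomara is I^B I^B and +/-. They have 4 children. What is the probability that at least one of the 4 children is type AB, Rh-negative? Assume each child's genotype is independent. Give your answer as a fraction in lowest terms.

175/256

ABO cross I^A I^B × I^B I^B → 1/2 B, 1/2 AB.
Rh cross -/- × +/- → 1/2 Rh+, 1/2 Rh-; so P(type AB, Rh-negative) = 1/2 × 1/2 = 1/4 per child.
P(none) = (3/4)^4 = 81/256; P(at least one) = 1 − 81/256 = 175/256.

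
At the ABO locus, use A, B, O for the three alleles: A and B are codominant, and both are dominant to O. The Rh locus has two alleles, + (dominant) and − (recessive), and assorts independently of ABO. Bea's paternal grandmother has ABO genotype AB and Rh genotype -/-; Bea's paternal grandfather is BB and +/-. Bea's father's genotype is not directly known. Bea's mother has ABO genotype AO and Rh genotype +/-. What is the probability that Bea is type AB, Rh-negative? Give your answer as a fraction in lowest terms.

Bea's father's ABO genotype from AB × BB: 1/2 AB, 1/2 BB.
Crossing each possibility with the mother AO and summing P(type AB): 1/2·1/4 + 1/2·1/2 = 3/8.
Similarly for Rh via the father's Rh distribution: P(Rh-) = 3/8.
Independent loci: 3/8 × 3/8 = 9/64.

9/64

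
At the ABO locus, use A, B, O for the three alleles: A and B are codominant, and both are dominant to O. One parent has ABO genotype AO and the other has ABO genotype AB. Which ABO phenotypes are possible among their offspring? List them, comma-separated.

A, B, AB

Gametes from AO × AB give offspring ABO genotypes AA, AB, AO, BO, i.e. phenotypes A, B, AB.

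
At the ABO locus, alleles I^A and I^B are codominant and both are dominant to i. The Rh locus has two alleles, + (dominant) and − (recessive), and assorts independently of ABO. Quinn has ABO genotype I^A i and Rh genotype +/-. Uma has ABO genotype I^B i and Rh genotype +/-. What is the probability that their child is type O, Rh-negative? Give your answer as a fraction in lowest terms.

ABO cross I^A i × I^B i → offspring phenotypes: 1/4 O, 1/4 A, 1/4 B, 1/4 AB.
Rh cross +/- × +/- → 3/4 Rh+, 1/4 Rh-.
Independent loci: P(type O, Rh-negative) = 1/4 × 1/4 = 1/16.

1/16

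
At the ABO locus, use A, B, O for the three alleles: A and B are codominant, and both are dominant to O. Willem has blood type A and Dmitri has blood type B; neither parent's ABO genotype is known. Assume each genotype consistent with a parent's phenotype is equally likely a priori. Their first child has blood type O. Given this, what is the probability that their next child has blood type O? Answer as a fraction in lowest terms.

Possible genotypes: Willem ∈ {AA, AO}; Dmitri ∈ {BB, BO}.
Weight each parental genotype pair by prior × P(type-O child):
  AO × BO: posterior weight 1; P(next child type O) = 1/4.
Weighted sum = 1/4.

1/4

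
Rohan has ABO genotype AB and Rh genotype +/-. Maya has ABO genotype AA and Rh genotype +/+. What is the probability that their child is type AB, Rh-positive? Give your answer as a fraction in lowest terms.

1/2

ABO cross AB × AA → offspring phenotypes: 1/2 A, 1/2 AB.
Rh cross +/- × +/+ → 1 Rh+.
Independent loci: P(type AB, Rh-positive) = 1/2 × 1 = 1/2.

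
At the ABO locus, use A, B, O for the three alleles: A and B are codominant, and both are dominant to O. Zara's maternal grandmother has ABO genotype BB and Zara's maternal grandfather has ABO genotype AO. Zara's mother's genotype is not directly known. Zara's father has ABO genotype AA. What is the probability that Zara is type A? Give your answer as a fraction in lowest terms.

Zara's mother's ABO genotype from BB × AO: 1/2 AB, 1/2 BO.
Crossing each possibility with the father AA and summing P(type A): 1/2·1/2 + 1/2·1/2 = 1/2.

1/2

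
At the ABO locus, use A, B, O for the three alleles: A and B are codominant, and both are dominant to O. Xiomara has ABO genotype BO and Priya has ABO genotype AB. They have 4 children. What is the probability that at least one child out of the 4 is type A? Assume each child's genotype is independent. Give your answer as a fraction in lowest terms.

175/256

ABO cross BO × AB → 1/4 A, 1/2 B, 1/4 AB.
So P(type A) = 1/4 per child.
P(none) = (3/4)^4 = 81/256; P(at least one) = 1 − 81/256 = 175/256.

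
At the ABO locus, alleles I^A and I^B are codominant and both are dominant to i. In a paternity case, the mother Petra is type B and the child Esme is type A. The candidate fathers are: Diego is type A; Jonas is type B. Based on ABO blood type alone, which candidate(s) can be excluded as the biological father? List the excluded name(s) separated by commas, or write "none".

A candidate is excluded only if no genotype consistent with his phenotype could produce a type A child with a type B mother.
Jonas (type B): no genotype consistent with that phenotype can produce a type-A child with a type-B mother.

Jonas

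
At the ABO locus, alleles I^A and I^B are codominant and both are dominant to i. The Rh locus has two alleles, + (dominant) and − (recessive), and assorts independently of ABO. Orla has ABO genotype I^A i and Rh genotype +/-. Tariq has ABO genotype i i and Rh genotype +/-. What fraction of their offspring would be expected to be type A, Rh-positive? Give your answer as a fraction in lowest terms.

3/8

ABO cross I^A i × i i → offspring phenotypes: 1/2 O, 1/2 A.
Rh cross +/- × +/- → 3/4 Rh+, 1/4 Rh-.
Independent loci: P(type A, Rh-positive) = 1/2 × 3/4 = 3/8.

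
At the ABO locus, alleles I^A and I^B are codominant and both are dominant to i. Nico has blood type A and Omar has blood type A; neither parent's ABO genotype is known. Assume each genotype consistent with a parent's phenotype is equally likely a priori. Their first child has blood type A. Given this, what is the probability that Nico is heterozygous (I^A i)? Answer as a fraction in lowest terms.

7/15

Possible genotypes: Nico ∈ {I^A I^A, I^A i}; Omar ∈ {I^A I^A, I^A i}.
Weight each parental genotype pair by prior × P(type-A child):
  I^A I^A × I^A I^A: posterior weight 4/15.
  I^A I^A × I^A i: posterior weight 4/15.
  I^A i × I^A I^A: posterior weight 4/15.
  I^A i × I^A i: posterior weight 1/5.
Sum the posterior weight over pairs where Nico is I^A i: 7/15.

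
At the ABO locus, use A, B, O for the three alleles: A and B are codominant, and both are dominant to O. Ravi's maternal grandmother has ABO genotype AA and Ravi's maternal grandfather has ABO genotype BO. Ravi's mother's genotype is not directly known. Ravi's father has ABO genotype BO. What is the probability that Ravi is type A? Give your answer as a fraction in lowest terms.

Ravi's mother's ABO genotype from AA × BO: 1/2 AB, 1/2 AO.
Crossing each possibility with the father BO and summing P(type A): 1/2·1/4 + 1/2·1/4 = 1/4.

1/4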